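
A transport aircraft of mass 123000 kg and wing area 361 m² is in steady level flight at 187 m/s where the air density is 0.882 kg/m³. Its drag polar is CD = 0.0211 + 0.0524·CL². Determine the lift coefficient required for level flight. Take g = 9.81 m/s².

CL = 0.217

In steady level flight, lift balances weight: W = mg = 123000 × 9.81 = 1.2066×10^6 N.
q = ½ρv² = ½ × 0.882 × 187² = 15420 Pa.
CL = W/(q·S) = 1.2066×10^6 / (15420 × 361) = 0.2167.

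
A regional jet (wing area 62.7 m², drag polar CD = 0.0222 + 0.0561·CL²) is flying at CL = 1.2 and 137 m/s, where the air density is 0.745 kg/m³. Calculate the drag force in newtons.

D = 45100 N

CD = 0.0222 + 0.0561 × 1.2² = 0.103
D = ½ρv²S·CD = ½ × 0.745 × 137² × 62.7 × 0.103 = 45100 N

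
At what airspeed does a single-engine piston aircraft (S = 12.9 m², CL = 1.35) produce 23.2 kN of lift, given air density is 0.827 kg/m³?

v = 56.8 m/s

L = ½ρv²S·CL ⇒ v = √(2L/(ρ·S·CL))
v = √(2 × 23200 / (0.827 × 12.9 × 1.35)) = √3222 = 56.8 m/s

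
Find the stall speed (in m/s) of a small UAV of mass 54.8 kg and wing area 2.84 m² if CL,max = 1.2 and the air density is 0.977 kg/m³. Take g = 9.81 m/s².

V_stall = 18 m/s

Stall occurs when L = W at CL,max. W = mg = 54.8 × 9.81 = 537.6 N.
From L = ½ρV²S·CL,max = W: V_stall = √(2W/(ρSCL,max)) = √(2·537.6/(0.977·2.84·1.2))
V_stall = √322.9 = 18 m/s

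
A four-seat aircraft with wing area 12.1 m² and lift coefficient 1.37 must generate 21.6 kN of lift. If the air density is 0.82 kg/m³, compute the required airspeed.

L = ½ρv²S·CL ⇒ v = √(2L/(ρ·S·CL))
v = √(2 × 21600 / (0.82 × 12.1 × 1.37)) = √3178 = 56.4 m/s

v = 56.4 m/s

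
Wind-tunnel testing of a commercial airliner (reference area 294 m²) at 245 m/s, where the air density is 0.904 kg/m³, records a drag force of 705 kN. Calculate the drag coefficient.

From D = ½ρv²S·CD, rearranging gives CD = 2D/(ρv²S).
CD = 2 × 7.05×10^5 / (0.904 × 245² × 294) = 0.0884

CD = 0.0884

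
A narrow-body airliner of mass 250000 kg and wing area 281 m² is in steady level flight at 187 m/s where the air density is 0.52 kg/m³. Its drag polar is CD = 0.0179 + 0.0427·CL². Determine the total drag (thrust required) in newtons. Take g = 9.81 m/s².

D = 1.46×10^5 N

Level flight ⇒ L = W = m·g = 250000 × 9.81 = 2.4525×10^6 N.
Dynamic pressure q = 0.5 × 0.52 × 187² = 9092 Pa.
CL = W/(q·S) = 2.4525×10^6 / (9092 × 281) = 0.9599.
CD = 0.0179 + 0.0427 × 0.9599² = 0.05725.
D = q·S·CD = 9092 × 281 × 0.05725 = 1.463×10^5 N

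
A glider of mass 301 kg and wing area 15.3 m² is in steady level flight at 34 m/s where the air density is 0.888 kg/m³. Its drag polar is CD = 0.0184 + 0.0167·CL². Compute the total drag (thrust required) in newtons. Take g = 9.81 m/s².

D = 163 N

Level flight ⇒ L = W = m·g = 301 × 9.81 = 2952.8 N.
q = ½ρv² = ½ × 0.888 × 34² = 513.3 Pa.
Required CL = L/(qS) = 2952.8/(513.3·15.3) = 0.376.
CD = 0.0184 + 0.0167 × 0.376² = 0.02076.
D = q·S·CD = 513.3 × 15.3 × 0.02076 = 163 N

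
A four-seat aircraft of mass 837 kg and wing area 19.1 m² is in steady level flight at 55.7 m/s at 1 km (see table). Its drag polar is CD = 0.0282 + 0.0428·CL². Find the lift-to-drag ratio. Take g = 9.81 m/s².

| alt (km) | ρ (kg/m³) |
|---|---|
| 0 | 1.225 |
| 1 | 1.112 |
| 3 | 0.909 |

L/D = 8.08

At 1 km, from the table: ρ = 1.112 kg/m³.
Weight W = mg = 837 × 9.81 = 8211 N; in level flight L = W.
Dynamic pressure q = 0.5 × 1.112 × 55.7² = 1725 Pa.
CL = W/(q·S) = 8211 / (1725 × 19.1) = 0.2492.
CD = 0.0282 + 0.0428 × 0.2492² = 0.03086.
L/D = CL/CD = 0.2492 / 0.03086 = 8.08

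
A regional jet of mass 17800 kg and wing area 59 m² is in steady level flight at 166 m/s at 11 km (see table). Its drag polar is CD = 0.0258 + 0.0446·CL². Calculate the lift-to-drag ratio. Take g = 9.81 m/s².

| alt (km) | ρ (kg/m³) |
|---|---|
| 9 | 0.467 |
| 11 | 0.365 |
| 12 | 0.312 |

L/D = 14.3

At 11 km, from the table: ρ = 0.365 kg/m³.
Weight W = mg = 17800 × 9.81 = 1.7462×10^5 N; in level flight L = W.
q = ½ρv² = ½ × 0.365 × 166² = 5029 Pa.
CL = 2W/(ρv²S) = 2×1.7462×10^5/(0.365×166²×59) = 0.5885.
CD = 0.0258 + 0.0446 × 0.5885² = 0.04125.
L/D = CL/CD = 0.5885 / 0.04125 = 14.3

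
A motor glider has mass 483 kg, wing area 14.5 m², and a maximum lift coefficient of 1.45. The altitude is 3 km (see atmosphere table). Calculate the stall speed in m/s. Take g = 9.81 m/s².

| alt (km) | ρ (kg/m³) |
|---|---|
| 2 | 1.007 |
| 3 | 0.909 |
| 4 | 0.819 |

At 3 km, from the table: ρ = 0.909 kg/m³.
Weight W = mg = 483 × 9.81 = 4738 N.
From L = ½ρV²S·CL,max = W: V_stall = √(2W/(ρSCL,max)) = √(2·4738/(0.909·14.5·1.45))
V_stall = √495.8 = 22.3 m/s

V_stall = 22.3 m/s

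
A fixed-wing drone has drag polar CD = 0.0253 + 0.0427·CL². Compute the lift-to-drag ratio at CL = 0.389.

L/D = 12.2

CD = 0.0253 + 0.0427 × 0.389² = 0.03176
L/D = CL/CD = 0.389 / 0.03176 = 12.2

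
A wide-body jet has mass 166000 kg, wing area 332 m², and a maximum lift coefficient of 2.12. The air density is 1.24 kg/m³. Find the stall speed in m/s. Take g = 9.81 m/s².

V_stall = 61.1 m/s

At stall, lift equals weight: L = W = m·g = 166000 × 9.81 = 1.628×10^6 N.
V_stall = √(2W/(ρ·S·CL,max)) = √(2 × 1.628×10^6 / (1.24 × 332 × 2.12))
V_stall = √3732 = 61.1 m/s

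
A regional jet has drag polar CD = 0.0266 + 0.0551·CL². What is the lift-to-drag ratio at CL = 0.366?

L/D = 10.8

CD = 0.0266 + 0.0551 × 0.366² = 0.03398
L/D = CL/CD = 0.366 / 0.03398 = 10.8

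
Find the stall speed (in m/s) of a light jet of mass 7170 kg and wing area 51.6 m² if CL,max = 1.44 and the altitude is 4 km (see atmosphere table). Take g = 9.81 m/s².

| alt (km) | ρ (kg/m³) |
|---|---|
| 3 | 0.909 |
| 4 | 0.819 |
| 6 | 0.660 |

At 4 km, from the table: ρ = 0.819 kg/m³.
Stall occurs when L = W at CL,max. W = mg = 7170 × 9.81 = 70340 N.
From L = ½ρV²S·CL,max = W: V_stall = √(2W/(ρSCL,max)) = √(2·70340/(0.819·51.6·1.44))
V_stall = √2312 = 48.1 m/s

V_stall = 48.1 m/s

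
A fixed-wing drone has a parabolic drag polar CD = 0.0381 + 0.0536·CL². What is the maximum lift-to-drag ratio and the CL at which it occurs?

For CD = CD0 + K·CL², (L/D)max occurs at CL* = √(CD0/K) and equals 1/(2√(K·CD0)).
(L/D)max = 1/(2√(0.0536 × 0.0381)) = 1/(2 × 0.04519) = 11.1
CL* = √(0.0381/0.0536) = 0.843

(L/D)max = 11.1, at CL = 0.843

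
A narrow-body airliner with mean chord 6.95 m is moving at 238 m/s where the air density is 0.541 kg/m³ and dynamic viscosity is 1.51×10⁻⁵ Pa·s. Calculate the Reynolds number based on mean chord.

Re = 5.93×10^7

Re = ρ·v·c/μ = 0.541 × 238 × 6.95 / (1.51×10⁻⁵) = 5.93×10^7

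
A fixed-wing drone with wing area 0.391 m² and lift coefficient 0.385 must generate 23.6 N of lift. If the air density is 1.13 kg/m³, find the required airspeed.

L = ½ρv²S·CL ⇒ v = √(2L/(ρ·S·CL))
v = √(2 × 23.6 / (1.13 × 0.391 × 0.385)) = √277.5 = 16.7 m/s

v = 16.7 m/s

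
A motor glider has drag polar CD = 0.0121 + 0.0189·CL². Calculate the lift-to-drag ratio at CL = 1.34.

L/D = 29.1

CD = 0.0121 + 0.0189 × 1.34² = 0.04604
L/D = CL/CD = 1.34 / 0.04604 = 29.1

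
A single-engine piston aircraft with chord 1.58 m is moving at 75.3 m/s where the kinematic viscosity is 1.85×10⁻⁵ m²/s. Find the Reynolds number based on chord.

Re = 6.43×10^6

Re = v·c/ν = 75.3 × 1.58 / (1.85×10⁻⁵) = 6.43×10^6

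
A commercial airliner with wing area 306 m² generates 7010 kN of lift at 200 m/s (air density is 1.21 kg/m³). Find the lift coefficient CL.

From L = ½ρv²S·CL, rearranging gives CL = 2L/(ρv²S).
CL = 2 × 7.01×10^6 / (1.21 × 200² × 306) = 0.947

CL = 0.947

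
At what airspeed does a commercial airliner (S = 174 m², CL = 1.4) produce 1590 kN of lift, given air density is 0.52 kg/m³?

L = ½ρv²S·CL ⇒ v = √(2L/(ρ·S·CL))
v = √(2 × 1.59×10^6 / (0.52 × 174 × 1.4)) = √25100 = 158 m/s

v = 158 m/s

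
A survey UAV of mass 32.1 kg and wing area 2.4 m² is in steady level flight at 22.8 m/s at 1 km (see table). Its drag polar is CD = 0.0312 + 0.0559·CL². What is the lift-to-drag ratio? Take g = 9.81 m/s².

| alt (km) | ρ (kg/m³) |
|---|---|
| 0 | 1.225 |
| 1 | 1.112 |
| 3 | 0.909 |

At 1 km, from the table: ρ = 1.112 kg/m³.
Weight W = mg = 32.1 × 9.81 = 314.9 N; in level flight L = W.
q = ½ρv² = ½ × 1.112 × 22.8² = 289 Pa.
CL = 2W/(ρv²S) = 2×314.9/(1.112×22.8²×2.4) = 0.454.
CD = 0.0312 + 0.0559 × 0.454² = 0.04272.
L/D = CL/CD = 0.454 / 0.04272 = 10.6

L/D = 10.6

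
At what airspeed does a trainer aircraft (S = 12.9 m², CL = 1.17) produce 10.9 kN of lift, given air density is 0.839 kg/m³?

L = ½ρv²S·CL ⇒ v = √(2L/(ρ·S·CL))
v = √(2 × 10900 / (0.839 × 12.9 × 1.17)) = √1722 = 41.5 m/s

v = 41.5 m/s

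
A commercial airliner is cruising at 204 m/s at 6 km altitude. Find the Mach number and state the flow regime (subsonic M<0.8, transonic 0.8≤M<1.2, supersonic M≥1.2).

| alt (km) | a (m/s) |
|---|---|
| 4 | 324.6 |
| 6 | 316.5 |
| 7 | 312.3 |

At 6 km, from the table: a = 316.5 m/s.
M = v/a = 204 / 316.5 = 0.645
M = 0.645 → subsonic.

M = 0.645 (subsonic)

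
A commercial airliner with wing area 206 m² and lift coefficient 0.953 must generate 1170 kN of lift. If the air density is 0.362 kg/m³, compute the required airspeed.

v = 181 m/s

L = ½ρv²S·CL ⇒ v = √(2L/(ρ·S·CL))
v = √(2 × 1.17×10^6 / (0.362 × 206 × 0.953)) = √32930 = 181 m/s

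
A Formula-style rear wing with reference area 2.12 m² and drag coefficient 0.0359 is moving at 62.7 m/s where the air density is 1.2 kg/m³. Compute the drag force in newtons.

D = 180 N

D = ½ρv²S·CD = ½ × 1.2 × 62.7² × 2.12 × 0.0359 = 180 N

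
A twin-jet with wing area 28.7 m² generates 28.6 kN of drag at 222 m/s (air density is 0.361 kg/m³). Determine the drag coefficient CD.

CD = 0.112

From D = ½ρv²S·CD, rearranging gives CD = 2D/(ρv²S).
CD = 2 × 28600 / (0.361 × 222² × 28.7) = 0.112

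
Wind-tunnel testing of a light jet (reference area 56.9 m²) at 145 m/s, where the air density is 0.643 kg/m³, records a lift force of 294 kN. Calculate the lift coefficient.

CL = 0.764

From L = ½ρv²S·CL, rearranging gives CL = 2L/(ρv²S).
CL = 2 × 2.94×10^5 / (0.643 × 145² × 56.9) = 0.764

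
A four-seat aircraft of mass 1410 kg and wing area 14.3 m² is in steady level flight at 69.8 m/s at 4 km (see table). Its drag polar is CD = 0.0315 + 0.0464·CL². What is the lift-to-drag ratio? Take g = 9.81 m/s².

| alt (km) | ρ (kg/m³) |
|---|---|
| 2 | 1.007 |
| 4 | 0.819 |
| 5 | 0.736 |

At 4 km, from the table: ρ = 0.819 kg/m³.
Level flight ⇒ L = W = m·g = 1410 × 9.81 = 13832 N.
q = ½ρv² = ½ × 0.819 × 69.8² = 1995 Pa.
CL = 2W/(ρv²S) = 2×13832/(0.819×69.8²×14.3) = 0.4848.
CD = 0.0315 + 0.0464 × 0.4848² = 0.04241.
L/D = CL/CD = 0.4848 / 0.04241 = 11.4

L/D = 11.4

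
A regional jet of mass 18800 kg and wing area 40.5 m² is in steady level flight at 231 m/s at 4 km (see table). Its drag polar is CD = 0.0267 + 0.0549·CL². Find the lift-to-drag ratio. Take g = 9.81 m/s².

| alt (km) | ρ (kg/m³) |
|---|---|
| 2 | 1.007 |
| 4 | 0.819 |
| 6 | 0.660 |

At 4 km, from the table: ρ = 0.819 kg/m³.
In steady level flight, lift balances weight: W = mg = 18800 × 9.81 = 1.8443×10^5 N.
q = ½ρv² = ½ × 0.819 × 231² = 21850 Pa.
Required CL = L/(qS) = 1.8443×10^5/(21850·40.5) = 0.2084.
CD = 0.0267 + 0.0549 × 0.2084² = 0.02908.
L/D = CL/CD = 0.2084 / 0.02908 = 7.17

L/D = 7.17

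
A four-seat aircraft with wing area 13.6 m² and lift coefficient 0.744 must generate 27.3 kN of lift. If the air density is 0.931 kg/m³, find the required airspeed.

v = 76.1 m/s

L = ½ρv²S·CL ⇒ v = √(2L/(ρ·S·CL))
v = √(2 × 27300 / (0.931 × 13.6 × 0.744)) = √5796 = 76.1 m/s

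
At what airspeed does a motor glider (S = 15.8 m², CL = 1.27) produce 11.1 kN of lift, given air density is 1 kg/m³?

L = ½ρv²S·CL ⇒ v = √(2L/(ρ·S·CL))
v = √(2 × 11100 / (1 × 15.8 × 1.27)) = √1106 = 33.3 m/s

v = 33.3 m/s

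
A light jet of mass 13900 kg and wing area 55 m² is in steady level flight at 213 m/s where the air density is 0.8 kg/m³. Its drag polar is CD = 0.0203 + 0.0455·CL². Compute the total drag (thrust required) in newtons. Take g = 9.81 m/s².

D = 21100 N

In steady level flight, lift balances weight: W = mg = 13900 × 9.81 = 1.3636×10^5 N.
Dynamic pressure q = 0.5 × 0.8 × 213² = 18150 Pa.
CL = W/(q·S) = 1.3636×10^5 / (18150 × 55) = 0.1366.
CD = 0.0203 + 0.0455 × 0.1366² = 0.02115.
D = q·S·CD = 18150 × 55 × 0.02115 = 21110 N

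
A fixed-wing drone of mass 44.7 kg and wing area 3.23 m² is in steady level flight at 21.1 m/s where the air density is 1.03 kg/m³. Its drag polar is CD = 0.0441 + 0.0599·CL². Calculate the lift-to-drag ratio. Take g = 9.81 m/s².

L/D = 9.1

Level flight ⇒ L = W = m·g = 44.7 × 9.81 = 438.51 N.
Dynamic pressure q = 0.5 × 1.03 × 21.1² = 229.3 Pa.
Required CL = L/(qS) = 438.51/(229.3·3.23) = 0.5921.
CD = 0.0441 + 0.0599 × 0.5921² = 0.0651.
L/D = CL/CD = 0.5921 / 0.0651 = 9.1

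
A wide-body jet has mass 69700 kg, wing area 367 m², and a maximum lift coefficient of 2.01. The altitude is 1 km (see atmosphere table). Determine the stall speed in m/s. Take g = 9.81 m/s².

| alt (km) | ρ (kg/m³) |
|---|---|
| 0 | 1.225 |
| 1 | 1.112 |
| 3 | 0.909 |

V_stall = 40.8 m/s

At 1 km, from the table: ρ = 1.112 kg/m³.
At stall, lift equals weight: L = W = m·g = 69700 × 9.81 = 6.838×10^5 N.
From L = ½ρV²S·CL,max = W: V_stall = √(2W/(ρSCL,max)) = √(2·6.838×10^5/(1.112·367·2.01))
V_stall = √1667 = 40.8 m/s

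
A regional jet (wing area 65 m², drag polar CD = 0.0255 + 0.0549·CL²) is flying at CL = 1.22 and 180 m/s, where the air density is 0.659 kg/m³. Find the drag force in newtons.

CD = 0.0255 + 0.0549 × 1.22² = 0.1072
D = ½ρv²S·CD = ½ × 0.659 × 180² × 65 × 0.1072 = 74400 N

D = 74400 N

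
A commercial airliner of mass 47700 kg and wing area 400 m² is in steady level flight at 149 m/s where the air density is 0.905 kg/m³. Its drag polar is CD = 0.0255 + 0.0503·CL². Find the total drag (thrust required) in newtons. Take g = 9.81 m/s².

D = 1.05×10^5 N

Weight W = mg = 47700 × 9.81 = 4.6794×10^5 N; in level flight L = W.
Dynamic pressure q = 0.5 × 0.905 × 149² = 10050 Pa.
CL = 2W/(ρv²S) = 2×4.6794×10^5/(0.905×149²×400) = 0.1164.
CD = 0.0255 + 0.0503 × 0.1164² = 0.02618.
D = q·S·CD = 10050 × 400 × 0.02618 = 1.052×10^5 N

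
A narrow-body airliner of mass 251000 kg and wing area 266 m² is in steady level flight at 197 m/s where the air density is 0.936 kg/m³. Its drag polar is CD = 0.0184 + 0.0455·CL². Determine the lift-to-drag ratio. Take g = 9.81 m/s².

L/D = 16.9

In steady level flight, lift balances weight: W = mg = 251000 × 9.81 = 2.4623×10^6 N.
Dynamic pressure q = 0.5 × 0.936 × 197² = 18160 Pa.
Required CL = L/(qS) = 2.4623×10^6/(18160·266) = 0.5097.
CD = 0.0184 + 0.0455 × 0.5097² = 0.03022.
L/D = CL/CD = 0.5097 / 0.03022 = 16.9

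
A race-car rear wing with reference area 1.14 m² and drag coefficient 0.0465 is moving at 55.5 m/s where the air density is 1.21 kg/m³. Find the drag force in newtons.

D = 98.8 N

Dynamic pressure q = ½ρv² = ½ × 1.21 × 55.5² = 1864 Pa.
D = q·S·CD = 1864 × 1.14 × 0.0465 = 98.8 N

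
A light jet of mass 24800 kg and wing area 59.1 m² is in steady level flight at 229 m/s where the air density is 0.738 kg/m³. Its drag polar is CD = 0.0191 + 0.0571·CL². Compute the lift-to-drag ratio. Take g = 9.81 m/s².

L/D = 9.81

Weight W = mg = 24800 × 9.81 = 2.4329×10^5 N; in level flight L = W.
q = ½ρv² = ½ × 0.738 × 229² = 19350 Pa.
CL = W/(q·S) = 2.4329×10^5 / (19350 × 59.1) = 0.2127.
CD = 0.0191 + 0.0571 × 0.2127² = 0.02168.
L/D = CL/CD = 0.2127 / 0.02168 = 9.81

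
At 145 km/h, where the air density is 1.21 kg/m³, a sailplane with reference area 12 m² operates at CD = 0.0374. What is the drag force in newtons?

Convert speed: v = 145 km/h ÷ 3.6 = 40.28 m/s.
D = ½ρv²S·CD = ½ × 1.21 × 40.28² × 12 × 0.0374 = 440 N

D = 440 N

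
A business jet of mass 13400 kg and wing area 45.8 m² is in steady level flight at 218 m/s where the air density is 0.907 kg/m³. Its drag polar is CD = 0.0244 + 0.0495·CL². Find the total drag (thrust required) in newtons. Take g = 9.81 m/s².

Weight W = mg = 13400 × 9.81 = 1.3145×10^5 N; in level flight L = W.
q = ½ρv² = ½ × 0.907 × 218² = 21550 Pa.
CL = W/(q·S) = 1.3145×10^5 / (21550 × 45.8) = 0.1332.
CD = 0.0244 + 0.0495 × 0.1332² = 0.02528.
D = q·S·CD = 21550 × 45.8 × 0.02528 = 24950 N

D = 25000 N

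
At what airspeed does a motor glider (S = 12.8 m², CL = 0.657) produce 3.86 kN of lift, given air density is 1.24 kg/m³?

L = ½ρv²S·CL ⇒ v = √(2L/(ρ·S·CL))
v = √(2 × 3860 / (1.24 × 12.8 × 0.657)) = √740.3 = 27.2 m/s

v = 27.2 m/s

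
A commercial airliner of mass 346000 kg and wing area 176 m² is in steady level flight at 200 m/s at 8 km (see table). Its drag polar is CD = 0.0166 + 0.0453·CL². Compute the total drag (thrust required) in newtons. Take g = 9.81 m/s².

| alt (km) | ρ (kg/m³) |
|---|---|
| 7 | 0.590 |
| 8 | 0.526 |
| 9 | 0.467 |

D = 3.13×10^5 N

At 8 km, from the table: ρ = 0.526 kg/m³.
In steady level flight, lift balances weight: W = mg = 346000 × 9.81 = 3.3943×10^6 N.
q = ½ρv² = ½ × 0.526 × 200² = 10520 Pa.
CL = 2W/(ρv²S) = 2×3.3943×10^6/(0.526×200²×176) = 1.833.
CD = 0.0166 + 0.0453 × 1.833² = 0.1688.
D = q·S·CD = 10520 × 176 × 0.1688 = 3.126×10^5 N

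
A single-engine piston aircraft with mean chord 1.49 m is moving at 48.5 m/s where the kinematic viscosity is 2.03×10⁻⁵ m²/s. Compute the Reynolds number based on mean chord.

Re = v·c/ν = 48.5 × 1.49 / (2.03×10⁻⁵) = 3.56×10^6

Re = 3.56×10^6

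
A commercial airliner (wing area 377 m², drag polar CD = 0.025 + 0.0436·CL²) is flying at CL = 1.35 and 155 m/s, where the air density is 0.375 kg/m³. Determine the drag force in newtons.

CD = 0.025 + 0.0436 × 1.35² = 0.1045
D = ½ρv²S·CD = ½ × 0.375 × 155² × 377 × 0.1045 = 1.77×10^5 N

D = 1.77×10^5 N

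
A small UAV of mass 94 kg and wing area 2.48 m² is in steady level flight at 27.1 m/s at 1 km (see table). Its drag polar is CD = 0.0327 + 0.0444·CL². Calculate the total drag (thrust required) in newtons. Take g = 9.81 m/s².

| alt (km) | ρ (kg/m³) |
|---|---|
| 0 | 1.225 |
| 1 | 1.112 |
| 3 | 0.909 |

At 1 km, from the table: ρ = 1.112 kg/m³.
Level flight ⇒ L = W = m·g = 94 × 9.81 = 922.14 N.
q = ½ρv² = ½ × 1.112 × 27.1² = 408.3 Pa.
CL = W/(q·S) = 922.14 / (408.3 × 2.48) = 0.9106.
CD = 0.0327 + 0.0444 × 0.9106² = 0.06952.
D = q·S·CD = 408.3 × 2.48 × 0.06952 = 70.4 N

D = 70.4 N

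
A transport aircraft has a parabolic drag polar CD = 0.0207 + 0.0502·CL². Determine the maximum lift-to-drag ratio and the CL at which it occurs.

For CD = CD0 + K·CL², (L/D)max occurs at CL* = √(CD0/K) and equals 1/(2√(K·CD0)).
(L/D)max = 1/(2√(0.0502 × 0.0207)) = 1/(2 × 0.03224) = 15.5
CL* = √(0.0207/0.0502) = 0.642

(L/D)max = 15.5, at CL = 0.642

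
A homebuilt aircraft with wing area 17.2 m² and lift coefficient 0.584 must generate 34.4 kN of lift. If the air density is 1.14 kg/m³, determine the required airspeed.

v = 77.5 m/s

L = ½ρv²S·CL ⇒ v = √(2L/(ρ·S·CL))
v = √(2 × 34400 / (1.14 × 17.2 × 0.584)) = √6008 = 77.5 m/s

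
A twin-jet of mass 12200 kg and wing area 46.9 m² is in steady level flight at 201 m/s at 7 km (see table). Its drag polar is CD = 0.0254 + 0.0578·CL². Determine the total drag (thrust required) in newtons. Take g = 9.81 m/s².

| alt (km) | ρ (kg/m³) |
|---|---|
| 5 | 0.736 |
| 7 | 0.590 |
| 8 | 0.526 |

D = 15700 N

At 7 km, from the table: ρ = 0.590 kg/m³.
In steady level flight, lift balances weight: W = mg = 12200 × 9.81 = 1.1968×10^5 N.
Dynamic pressure q = 0.5 × 0.59 × 201² = 11920 Pa.
Required CL = L/(qS) = 1.1968×10^5/(11920·46.9) = 0.2141.
CD = 0.0254 + 0.0578 × 0.2141² = 0.02805.
D = q·S·CD = 11920 × 46.9 × 0.02805 = 15680 N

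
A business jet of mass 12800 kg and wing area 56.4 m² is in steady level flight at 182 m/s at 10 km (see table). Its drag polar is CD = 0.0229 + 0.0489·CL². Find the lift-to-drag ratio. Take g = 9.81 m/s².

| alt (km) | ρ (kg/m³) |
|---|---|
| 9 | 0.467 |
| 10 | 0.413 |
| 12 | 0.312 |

At 10 km, from the table: ρ = 0.413 kg/m³.
In steady level flight, lift balances weight: W = mg = 12800 × 9.81 = 1.2557×10^5 N.
Dynamic pressure q = 0.5 × 0.413 × 182² = 6840 Pa.
Required CL = L/(qS) = 1.2557×10^5/(6840·56.4) = 0.3255.
CD = 0.0229 + 0.0489 × 0.3255² = 0.02808.
L/D = CL/CD = 0.3255 / 0.02808 = 11.6

L/D = 11.6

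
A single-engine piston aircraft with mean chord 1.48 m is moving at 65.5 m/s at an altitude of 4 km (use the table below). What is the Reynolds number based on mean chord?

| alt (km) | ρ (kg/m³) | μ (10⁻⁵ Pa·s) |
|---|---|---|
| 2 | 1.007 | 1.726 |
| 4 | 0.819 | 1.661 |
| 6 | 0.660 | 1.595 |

Re = 4.78×10^6

At 4 km, from the table: ρ = 0.819 kg/m³, μ = 1.661×10⁻⁵ Pa·s.
Re = ρ·v·c/μ = 0.819 × 65.5 × 1.48 / (1.661×10⁻⁵) = 4.78×10^6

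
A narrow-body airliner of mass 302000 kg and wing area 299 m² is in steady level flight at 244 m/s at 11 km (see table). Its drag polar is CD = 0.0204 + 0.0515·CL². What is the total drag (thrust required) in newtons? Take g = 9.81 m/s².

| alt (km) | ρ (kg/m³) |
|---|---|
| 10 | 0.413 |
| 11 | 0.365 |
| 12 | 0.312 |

At 11 km, from the table: ρ = 0.365 kg/m³.
Level flight ⇒ L = W = m·g = 302000 × 9.81 = 2.9626×10^6 N.
q = ½ρv² = ½ × 0.365 × 244² = 10870 Pa.
CL = W/(q·S) = 2.9626×10^6 / (10870 × 299) = 0.9119.
CD = 0.0204 + 0.0515 × 0.9119² = 0.06323.
D = q·S·CD = 10870 × 299 × 0.06323 = 2.054×10^5 N

D = 2.05×10^5 N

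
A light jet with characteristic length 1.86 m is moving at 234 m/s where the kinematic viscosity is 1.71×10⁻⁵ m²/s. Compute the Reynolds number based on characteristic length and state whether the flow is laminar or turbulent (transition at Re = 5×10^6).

Re = v·c/ν = 234 × 1.86 / (1.71×10⁻⁵) = 2.55×10^7
Since 2.55×10^7 > 5×10^6, the flow is turbulent.

Re = 2.55×10^7 (turbulent)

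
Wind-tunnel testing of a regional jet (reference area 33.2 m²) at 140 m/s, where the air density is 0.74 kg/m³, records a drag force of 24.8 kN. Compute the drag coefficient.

From D = ½ρv²S·CD, rearranging gives CD = 2D/(ρv²S).
CD = 2 × 24800 / (0.74 × 140² × 33.2) = 0.103

CD = 0.103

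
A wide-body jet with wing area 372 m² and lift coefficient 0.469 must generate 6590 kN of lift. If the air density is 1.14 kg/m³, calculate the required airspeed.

v = 257 m/s

L = ½ρv²S·CL ⇒ v = √(2L/(ρ·S·CL))
v = √(2 × 6.59×10^6 / (1.14 × 372 × 0.469)) = √66270 = 257 m/s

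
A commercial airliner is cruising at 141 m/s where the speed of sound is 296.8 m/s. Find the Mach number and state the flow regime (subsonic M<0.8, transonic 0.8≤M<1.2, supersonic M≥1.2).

M = v/a = 141 / 296.8 = 0.475
M = 0.475 → subsonic.

M = 0.475 (subsonic)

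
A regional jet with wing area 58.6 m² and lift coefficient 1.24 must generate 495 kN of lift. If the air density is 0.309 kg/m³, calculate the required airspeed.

v = 210 m/s

L = ½ρv²S·CL ⇒ v = √(2L/(ρ·S·CL))
v = √(2 × 4.95×10^5 / (0.309 × 58.6 × 1.24)) = √44090 = 210 m/s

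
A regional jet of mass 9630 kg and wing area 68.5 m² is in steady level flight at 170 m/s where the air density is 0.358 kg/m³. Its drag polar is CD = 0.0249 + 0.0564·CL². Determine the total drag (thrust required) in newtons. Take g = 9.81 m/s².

Level flight ⇒ L = W = m·g = 9630 × 9.81 = 94470 N.
q = ½ρv² = ½ × 0.358 × 170² = 5173 Pa.
Required CL = L/(qS) = 94470/(5173·68.5) = 0.2666.
CD = 0.0249 + 0.0564 × 0.2666² = 0.02891.
D = q·S·CD = 5173 × 68.5 × 0.02891 = 10240 N

D = 10200 N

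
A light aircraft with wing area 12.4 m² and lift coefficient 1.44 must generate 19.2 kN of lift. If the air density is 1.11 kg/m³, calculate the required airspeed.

L = ½ρv²S·CL ⇒ v = √(2L/(ρ·S·CL))
v = √(2 × 19200 / (1.11 × 12.4 × 1.44)) = √1937 = 44 m/s

v = 44 m/s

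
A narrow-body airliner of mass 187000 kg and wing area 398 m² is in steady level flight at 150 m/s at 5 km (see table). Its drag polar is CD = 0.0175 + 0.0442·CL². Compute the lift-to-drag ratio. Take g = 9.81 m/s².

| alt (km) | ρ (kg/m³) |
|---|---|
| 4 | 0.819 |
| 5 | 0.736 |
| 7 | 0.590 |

At 5 km, from the table: ρ = 0.736 kg/m³.
Level flight ⇒ L = W = m·g = 187000 × 9.81 = 1.8345×10^6 N.
q = ½ρv² = ½ × 0.736 × 150² = 8280 Pa.
Required CL = L/(qS) = 1.8345×10^6/(8280·398) = 0.5567.
CD = 0.0175 + 0.0442 × 0.5567² = 0.0312.
L/D = CL/CD = 0.5567 / 0.0312 = 17.8

L/D = 17.8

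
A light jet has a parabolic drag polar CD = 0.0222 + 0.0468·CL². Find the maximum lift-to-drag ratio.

For CD = CD0 + K·CL², (L/D)max occurs at CL* = √(CD0/K) and equals 1/(2√(K·CD0)).
(L/D)max = 1/(2√(0.0468 × 0.0222)) = 1/(2 × 0.03223) = 15.5

(L/D)max = 15.5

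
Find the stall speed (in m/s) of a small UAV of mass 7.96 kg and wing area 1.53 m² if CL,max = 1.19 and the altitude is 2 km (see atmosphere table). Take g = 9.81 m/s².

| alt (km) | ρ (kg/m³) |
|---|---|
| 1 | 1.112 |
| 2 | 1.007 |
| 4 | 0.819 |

At 2 km, from the table: ρ = 1.007 kg/m³.
At stall, lift equals weight: L = W = m·g = 7.96 × 9.81 = 78.09 N.
V_stall = √(2W/(ρ·S·CL,max)) = √(2 × 78.09 / (1.007 × 1.53 × 1.19))
V_stall = √85.18 = 9.23 m/s

V_stall = 9.23 m/s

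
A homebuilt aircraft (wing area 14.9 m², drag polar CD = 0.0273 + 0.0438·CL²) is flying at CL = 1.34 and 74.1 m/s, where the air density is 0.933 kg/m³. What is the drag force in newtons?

CD = 0.0273 + 0.0438 × 1.34² = 0.1059
D = ½ρv²S·CD = ½ × 0.933 × 74.1² × 14.9 × 0.1059 = 4040 N

D = 4040 N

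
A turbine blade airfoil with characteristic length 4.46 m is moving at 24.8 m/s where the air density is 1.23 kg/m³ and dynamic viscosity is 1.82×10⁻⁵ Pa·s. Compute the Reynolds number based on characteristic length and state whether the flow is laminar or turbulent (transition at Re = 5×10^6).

Re = ρ·v·c/μ = 1.23 × 24.8 × 4.46 / (1.82×10⁻⁵) = 7.48×10^6
Since 7.48×10^6 > 5×10^6, the flow is turbulent.

Re = 7.48×10^6 (turbulent)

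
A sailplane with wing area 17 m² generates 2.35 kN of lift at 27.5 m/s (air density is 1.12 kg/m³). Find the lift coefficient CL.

From L = ½ρv²S·CL, rearranging gives CL = 2L/(ρv²S).
CL = 2 × 2350 / (1.12 × 27.5² × 17) = 0.326

CL = 0.326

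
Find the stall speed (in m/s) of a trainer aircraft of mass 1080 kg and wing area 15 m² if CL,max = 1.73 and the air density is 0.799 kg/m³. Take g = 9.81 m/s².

V_stall = 32 m/s

Weight W = mg = 1080 × 9.81 = 10590 N.
V_stall = √(2W/(ρ·S·CL,max)) = √(2 × 10590 / (0.799 × 15 × 1.73))
V_stall = √1022 = 32 m/s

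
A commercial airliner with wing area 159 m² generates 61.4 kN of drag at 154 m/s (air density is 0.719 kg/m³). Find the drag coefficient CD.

From D = ½ρv²S·CD, rearranging gives CD = 2D/(ρv²S).
CD = 2 × 61400 / (0.719 × 154² × 159) = 0.0453

CD = 0.0453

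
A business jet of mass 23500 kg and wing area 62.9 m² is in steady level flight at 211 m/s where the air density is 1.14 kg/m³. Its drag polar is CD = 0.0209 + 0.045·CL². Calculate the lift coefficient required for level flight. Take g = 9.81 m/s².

CL = 0.144

In steady level flight, lift balances weight: W = mg = 23500 × 9.81 = 2.3054×10^5 N.
Dynamic pressure q = 0.5 × 1.14 × 211² = 25380 Pa.
CL = 2W/(ρv²S) = 2×2.3054×10^5/(1.14×211²×62.9) = 0.1444.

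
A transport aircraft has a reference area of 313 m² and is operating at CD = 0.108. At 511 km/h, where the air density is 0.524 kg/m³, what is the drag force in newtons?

D = 1.78×10^5 N

Convert speed: v = 511 km/h ÷ 3.6 = 141.9 m/s.
D = ½ρv²S·CD = ½ × 0.524 × 141.9² × 313 × 0.108 = 1.78×10^5 N ≈ 178 kN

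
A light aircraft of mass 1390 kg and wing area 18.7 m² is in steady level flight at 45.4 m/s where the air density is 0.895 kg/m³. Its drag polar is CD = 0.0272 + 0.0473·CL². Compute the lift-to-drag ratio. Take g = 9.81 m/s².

Weight W = mg = 1390 × 9.81 = 13636 N; in level flight L = W.
Dynamic pressure q = 0.5 × 0.895 × 45.4² = 922.4 Pa.
CL = W/(q·S) = 13636 / (922.4 × 18.7) = 0.7906.
CD = 0.0272 + 0.0473 × 0.7906² = 0.05676.
L/D = CL/CD = 0.7906 / 0.05676 = 13.9

L/D = 13.9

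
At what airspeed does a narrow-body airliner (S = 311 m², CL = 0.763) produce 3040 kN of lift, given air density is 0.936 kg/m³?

L = ½ρv²S·CL ⇒ v = √(2L/(ρ·S·CL))
v = √(2 × 3.04×10^6 / (0.936 × 311 × 0.763)) = √27370 = 165 m/s

v = 165 m/s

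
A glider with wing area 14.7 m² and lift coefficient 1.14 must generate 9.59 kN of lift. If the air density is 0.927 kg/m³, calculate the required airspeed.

v = 35.1 m/s

L = ½ρv²S·CL ⇒ v = √(2L/(ρ·S·CL))
v = √(2 × 9590 / (0.927 × 14.7 × 1.14)) = √1235 = 35.1 m/s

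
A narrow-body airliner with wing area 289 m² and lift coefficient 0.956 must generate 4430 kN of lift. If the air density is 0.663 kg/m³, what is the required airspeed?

v = 220 m/s

L = ½ρv²S·CL ⇒ v = √(2L/(ρ·S·CL))
v = √(2 × 4.43×10^6 / (0.663 × 289 × 0.956)) = √48370 = 220 m/s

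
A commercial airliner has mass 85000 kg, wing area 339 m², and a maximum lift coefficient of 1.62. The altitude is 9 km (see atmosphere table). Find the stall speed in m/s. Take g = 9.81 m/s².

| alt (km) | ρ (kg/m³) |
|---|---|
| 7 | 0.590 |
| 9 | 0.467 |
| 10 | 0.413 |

At 9 km, from the table: ρ = 0.467 kg/m³.
At stall, lift equals weight: L = W = m·g = 85000 × 9.81 = 8.338×10^5 N.
V_stall = √(2W/(ρ·S·CL,max)) = √(2 × 8.338×10^5 / (0.467 × 339 × 1.62))
V_stall = √6503 = 80.6 m/s

V_stall = 80.6 m/s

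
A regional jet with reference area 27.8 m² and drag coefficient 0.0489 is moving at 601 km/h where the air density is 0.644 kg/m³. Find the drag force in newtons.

Convert speed: v = 601 km/h ÷ 3.6 = 166.9 m/s.
Dynamic pressure q = ½ρv² = ½ × 0.644 × 166.9² = 8974 Pa.
D = q·S·CD = 8974 × 27.8 × 0.0489 = 12200 N ≈ 12.2 kN

D = 12200 N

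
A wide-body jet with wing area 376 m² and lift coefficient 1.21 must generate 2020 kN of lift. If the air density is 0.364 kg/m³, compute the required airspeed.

L = ½ρv²S·CL ⇒ v = √(2L/(ρ·S·CL))
v = √(2 × 2.02×10^6 / (0.364 × 376 × 1.21)) = √24400 = 156 m/s

v = 156 m/s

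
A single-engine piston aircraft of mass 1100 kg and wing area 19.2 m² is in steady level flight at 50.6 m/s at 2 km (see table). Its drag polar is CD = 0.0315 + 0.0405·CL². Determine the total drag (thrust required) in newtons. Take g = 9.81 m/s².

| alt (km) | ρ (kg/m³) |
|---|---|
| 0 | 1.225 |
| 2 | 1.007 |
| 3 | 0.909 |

D = 970 N

At 2 km, from the table: ρ = 1.007 kg/m³.
Level flight ⇒ L = W = m·g = 1100 × 9.81 = 10791 N.
q = ½ρv² = ½ × 1.007 × 50.6² = 1289 Pa.
Required CL = L/(qS) = 10791/(1289·19.2) = 0.436.
CD = 0.0315 + 0.0405 × 0.436² = 0.0392.
D = q·S·CD = 1289 × 19.2 × 0.0392 = 970.2 N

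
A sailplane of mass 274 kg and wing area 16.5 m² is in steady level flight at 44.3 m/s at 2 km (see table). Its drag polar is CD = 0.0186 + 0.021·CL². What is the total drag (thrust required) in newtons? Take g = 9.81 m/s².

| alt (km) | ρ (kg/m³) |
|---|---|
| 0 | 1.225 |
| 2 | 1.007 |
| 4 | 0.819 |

At 2 km, from the table: ρ = 1.007 kg/m³.
In steady level flight, lift balances weight: W = mg = 274 × 9.81 = 2687.9 N.
q = ½ρv² = ½ × 1.007 × 44.3² = 988.1 Pa.
CL = 2W/(ρv²S) = 2×2687.9/(1.007×44.3²×16.5) = 0.1649.
CD = 0.0186 + 0.021 × 0.1649² = 0.01917.
D = q·S·CD = 988.1 × 16.5 × 0.01917 = 312.6 N

D = 313 N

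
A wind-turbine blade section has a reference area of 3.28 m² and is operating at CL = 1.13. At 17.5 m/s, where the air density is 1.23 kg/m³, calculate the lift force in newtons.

L = 698 N

Dynamic pressure q = ½ρv² = ½ × 1.23 × 17.5² = 188.3 Pa.
L = q·S·CL = 188.3 × 3.28 × 1.13 = 698 N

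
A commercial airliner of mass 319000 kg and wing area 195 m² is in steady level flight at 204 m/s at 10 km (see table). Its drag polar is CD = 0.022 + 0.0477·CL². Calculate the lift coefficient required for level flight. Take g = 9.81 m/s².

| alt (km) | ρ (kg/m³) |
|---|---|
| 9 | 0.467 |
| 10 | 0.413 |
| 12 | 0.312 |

At 10 km, from the table: ρ = 0.413 kg/m³.
Level flight ⇒ L = W = m·g = 319000 × 9.81 = 3.1294×10^6 N.
Dynamic pressure q = 0.5 × 0.413 × 204² = 8594 Pa.
Required CL = L/(qS) = 3.1294×10^6/(8594·195) = 1.867.

CL = 1.87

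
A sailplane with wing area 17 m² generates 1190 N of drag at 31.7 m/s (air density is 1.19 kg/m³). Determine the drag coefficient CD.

From D = ½ρv²S·CD, rearranging gives CD = 2D/(ρv²S).
CD = 2 × 1190 / (1.19 × 31.7² × 17) = 0.117

CD = 0.117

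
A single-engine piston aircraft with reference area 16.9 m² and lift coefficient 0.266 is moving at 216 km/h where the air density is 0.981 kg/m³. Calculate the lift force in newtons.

L = 7940 N

Convert speed: v = 216 km/h ÷ 3.6 = 60 m/s.
Dynamic pressure q = ½ρv² = ½ × 0.981 × 60² = 1766 Pa.
L = q·S·CL = 1766 × 16.9 × 0.266 = 7940 N ≈ 7.94 kN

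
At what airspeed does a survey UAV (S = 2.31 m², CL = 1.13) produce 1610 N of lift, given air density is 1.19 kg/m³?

v = 32.2 m/s

L = ½ρv²S·CL ⇒ v = √(2L/(ρ·S·CL))
v = √(2 × 1610 / (1.19 × 2.31 × 1.13)) = √1037 = 32.2 m/s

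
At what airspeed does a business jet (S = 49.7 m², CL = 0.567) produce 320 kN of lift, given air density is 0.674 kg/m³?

L = ½ρv²S·CL ⇒ v = √(2L/(ρ·S·CL))
v = √(2 × 3.2×10^5 / (0.674 × 49.7 × 0.567)) = √33700 = 184 m/s

v = 184 m/s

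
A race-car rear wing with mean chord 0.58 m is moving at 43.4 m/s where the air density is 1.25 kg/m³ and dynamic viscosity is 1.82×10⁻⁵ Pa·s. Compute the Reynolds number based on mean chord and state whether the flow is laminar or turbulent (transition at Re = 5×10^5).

Re = ρ·v·c/μ = 1.25 × 43.4 × 0.58 / (1.82×10⁻⁵) = 1.73×10^6
Since 1.73×10^6 > 5×10^5, the flow is turbulent.

Re = 1.73×10^6 (turbulent)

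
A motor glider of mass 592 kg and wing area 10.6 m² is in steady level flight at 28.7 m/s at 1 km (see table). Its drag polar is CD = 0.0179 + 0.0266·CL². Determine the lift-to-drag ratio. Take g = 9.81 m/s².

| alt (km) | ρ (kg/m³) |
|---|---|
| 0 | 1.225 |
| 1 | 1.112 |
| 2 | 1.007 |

At 1 km, from the table: ρ = 1.112 kg/m³.
In steady level flight, lift balances weight: W = mg = 592 × 9.81 = 5807.5 N.
Dynamic pressure q = 0.5 × 1.112 × 28.7² = 458 Pa.
Required CL = L/(qS) = 5807.5/(458·10.6) = 1.196.
CD = 0.0179 + 0.0266 × 1.196² = 0.05597.
L/D = CL/CD = 1.196 / 0.05597 = 21.4

L/D = 21.4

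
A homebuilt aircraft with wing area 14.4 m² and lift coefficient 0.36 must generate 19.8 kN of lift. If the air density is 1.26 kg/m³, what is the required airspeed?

v = 77.9 m/s

L = ½ρv²S·CL ⇒ v = √(2L/(ρ·S·CL))
v = √(2 × 19800 / (1.26 × 14.4 × 0.36)) = √6063 = 77.9 m/s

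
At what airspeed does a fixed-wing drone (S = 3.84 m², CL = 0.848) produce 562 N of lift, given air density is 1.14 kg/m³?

L = ½ρv²S·CL ⇒ v = √(2L/(ρ·S·CL))
v = √(2 × 562 / (1.14 × 3.84 × 0.848)) = √302.8 = 17.4 m/s

v = 17.4 m/s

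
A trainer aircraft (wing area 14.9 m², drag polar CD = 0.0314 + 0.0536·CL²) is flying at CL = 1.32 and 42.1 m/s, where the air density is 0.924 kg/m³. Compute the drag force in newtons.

CD = 0.0314 + 0.0536 × 1.32² = 0.1248
D = ½ρv²S·CD = ½ × 0.924 × 42.1² × 14.9 × 0.1248 = 1520 N

D = 1520 N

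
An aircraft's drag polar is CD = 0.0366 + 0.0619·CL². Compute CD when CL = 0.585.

CD = 0.0578

CD = 0.0366 + 0.0619 × 0.585² = 0.0366 + 0.02118 = 0.0578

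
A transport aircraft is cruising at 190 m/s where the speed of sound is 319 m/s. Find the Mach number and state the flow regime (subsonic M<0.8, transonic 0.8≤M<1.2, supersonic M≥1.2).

M = 0.596 (subsonic)

M = v/a = 190 / 319 = 0.596
M = 0.596 → subsonic.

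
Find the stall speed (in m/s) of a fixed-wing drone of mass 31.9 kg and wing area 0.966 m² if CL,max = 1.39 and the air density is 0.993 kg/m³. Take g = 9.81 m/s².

V_stall = 21.7 m/s

Stall occurs when L = W at CL,max. W = mg = 31.9 × 9.81 = 312.9 N.
V_stall = √(2W/(ρ·S·CL,max)) = √(2 × 312.9 / (0.993 × 0.966 × 1.39))
V_stall = √469.4 = 21.7 m/s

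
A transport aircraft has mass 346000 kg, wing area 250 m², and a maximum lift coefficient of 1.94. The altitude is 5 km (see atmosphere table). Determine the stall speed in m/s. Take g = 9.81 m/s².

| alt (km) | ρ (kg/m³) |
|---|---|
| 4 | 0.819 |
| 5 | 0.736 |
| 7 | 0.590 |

V_stall = 138 m/s

At 5 km, from the table: ρ = 0.736 kg/m³.
At stall, lift equals weight: L = W = m·g = 346000 × 9.81 = 3.394×10^6 N.
V_stall = √(2W/(ρ·S·CL,max)) = √(2 × 3.394×10^6 / (0.736 × 250 × 1.94))
V_stall = √19020 = 138 m/s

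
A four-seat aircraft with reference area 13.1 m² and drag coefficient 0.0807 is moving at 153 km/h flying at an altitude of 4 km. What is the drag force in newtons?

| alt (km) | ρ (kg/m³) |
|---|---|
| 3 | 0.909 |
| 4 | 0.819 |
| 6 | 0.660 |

D = 782 N

At 4 km, from the table: ρ = 0.819 kg/m³.
Convert speed: v = 153 km/h ÷ 3.6 = 42.5 m/s.
Dynamic pressure q = ½ρv² = ½ × 0.819 × 42.5² = 739.7 Pa.
D = q·S·CD = 739.7 × 13.1 × 0.0807 = 782 N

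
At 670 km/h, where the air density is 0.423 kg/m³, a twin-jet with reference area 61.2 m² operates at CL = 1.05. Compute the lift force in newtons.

L = 4.71×10^5 N

Convert speed: v = 670 km/h ÷ 3.6 = 186.1 m/s.
L = ½ρv²S·CL = ½ × 0.423 × 186.1² × 61.2 × 1.05 = 4.71×10^5 N ≈ 471 kN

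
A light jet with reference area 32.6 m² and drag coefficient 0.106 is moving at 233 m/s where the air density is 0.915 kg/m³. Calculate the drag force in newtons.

D = ½ρv²S·CD = ½ × 0.915 × 233² × 32.6 × 0.106 = 85800 N ≈ 85.8 kN

D = 85800 N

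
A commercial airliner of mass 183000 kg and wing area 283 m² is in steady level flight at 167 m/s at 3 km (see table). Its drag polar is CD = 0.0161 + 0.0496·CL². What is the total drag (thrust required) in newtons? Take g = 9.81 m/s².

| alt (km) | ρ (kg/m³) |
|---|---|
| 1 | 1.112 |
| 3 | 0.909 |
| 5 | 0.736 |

D = 1.02×10^5 N

At 3 km, from the table: ρ = 0.909 kg/m³.
Level flight ⇒ L = W = m·g = 183000 × 9.81 = 1.7952×10^6 N.
Dynamic pressure q = 0.5 × 0.909 × 167² = 12680 Pa.
CL = W/(q·S) = 1.7952×10^6 / (12680 × 283) = 0.5005.
CD = 0.0161 + 0.0496 × 0.5005² = 0.02852.
D = q·S·CD = 12680 × 283 × 0.02852 = 1.023×10^5 N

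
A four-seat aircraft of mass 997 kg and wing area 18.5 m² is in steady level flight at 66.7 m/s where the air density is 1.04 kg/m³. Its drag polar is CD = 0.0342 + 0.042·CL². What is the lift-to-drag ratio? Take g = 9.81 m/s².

Weight W = mg = 997 × 9.81 = 9780.6 N; in level flight L = W.
Dynamic pressure q = 0.5 × 1.04 × 66.7² = 2313 Pa.
Required CL = L/(qS) = 9780.6/(2313·18.5) = 0.2285.
CD = 0.0342 + 0.042 × 0.2285² = 0.03639.
L/D = CL/CD = 0.2285 / 0.03639 = 6.28

L/D = 6.28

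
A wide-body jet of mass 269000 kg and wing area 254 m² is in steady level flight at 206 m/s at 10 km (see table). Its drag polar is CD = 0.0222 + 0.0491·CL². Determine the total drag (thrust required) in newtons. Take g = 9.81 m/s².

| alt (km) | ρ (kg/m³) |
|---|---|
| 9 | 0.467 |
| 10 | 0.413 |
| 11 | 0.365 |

At 10 km, from the table: ρ = 0.413 kg/m³.
Level flight ⇒ L = W = m·g = 269000 × 9.81 = 2.6389×10^6 N.
Dynamic pressure q = 0.5 × 0.413 × 206² = 8763 Pa.
CL = 2W/(ρv²S) = 2×2.6389×10^6/(0.413×206²×254) = 1.186.
CD = 0.0222 + 0.0491 × 1.186² = 0.09122.
D = q·S·CD = 8763 × 254 × 0.09122 = 2.03×10^5 N

D = 2.03×10^5 N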